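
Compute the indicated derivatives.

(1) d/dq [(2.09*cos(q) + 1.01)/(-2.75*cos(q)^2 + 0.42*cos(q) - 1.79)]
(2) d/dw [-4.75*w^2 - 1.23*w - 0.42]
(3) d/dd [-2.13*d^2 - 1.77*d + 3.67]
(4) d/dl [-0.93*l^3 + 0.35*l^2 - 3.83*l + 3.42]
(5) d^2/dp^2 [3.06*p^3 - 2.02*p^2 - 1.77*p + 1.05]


(1) = (-5.7475*cos(q)^2 - 5.555*cos(q) + 4.1653)*sin(q)/(7.5625*cos(q)^4 - 2.31*cos(q)^3 + 10.0214*cos(q)^2 - 1.5036*cos(q) + 3.2041)
(2) = -9.5*w - 1.23
(3) = -4.26*d - 1.77
(4) = -2.79*l^2 + 0.7*l - 3.83
(5) = 18.36*p - 4.04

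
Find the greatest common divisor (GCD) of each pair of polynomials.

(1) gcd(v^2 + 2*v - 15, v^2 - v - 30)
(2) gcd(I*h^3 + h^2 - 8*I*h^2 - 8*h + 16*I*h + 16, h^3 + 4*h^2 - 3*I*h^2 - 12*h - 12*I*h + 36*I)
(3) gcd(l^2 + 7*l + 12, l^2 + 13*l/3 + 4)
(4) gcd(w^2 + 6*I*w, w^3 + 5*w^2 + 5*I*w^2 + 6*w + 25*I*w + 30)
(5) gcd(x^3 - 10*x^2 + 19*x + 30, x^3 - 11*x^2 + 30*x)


(1) = v + 5
(2) = gcd((h - 4)^2*(I*h + 1), (h - 2)*(h + 6)*(h - 3*I)) = 1
(3) = l + 3
(4) = w + 6*I
(5) = x^2 - 11*x + 30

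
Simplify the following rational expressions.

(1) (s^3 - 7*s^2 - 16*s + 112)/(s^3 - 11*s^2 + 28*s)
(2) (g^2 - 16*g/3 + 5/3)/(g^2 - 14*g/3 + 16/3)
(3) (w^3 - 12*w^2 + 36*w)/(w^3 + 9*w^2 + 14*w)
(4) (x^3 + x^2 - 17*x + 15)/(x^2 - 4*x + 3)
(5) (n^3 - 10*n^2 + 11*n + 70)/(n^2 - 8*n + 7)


(1) = (s + 4)/s
(2) = (3*g^2 - 16*g + 5)/(3*g^2 - 14*g + 16)
(3) = (w^2 - 12*w + 36)/(w^2 + 9*w + 14)
(4) = x + 5
(5) = (n^2 - 3*n - 10)/(n - 1)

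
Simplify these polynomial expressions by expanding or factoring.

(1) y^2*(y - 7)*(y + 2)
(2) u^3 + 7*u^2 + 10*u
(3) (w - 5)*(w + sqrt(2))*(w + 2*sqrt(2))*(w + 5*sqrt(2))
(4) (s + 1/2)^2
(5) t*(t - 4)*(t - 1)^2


(1) = y^4 - 5*y^3 - 14*y^2
(2) = u*(u + 2)*(u + 5)
(3) = w^4 - 5*w^3 + 8*sqrt(2)*w^3 - 40*sqrt(2)*w^2 + 34*w^2 - 170*w + 20*sqrt(2)*w - 100*sqrt(2)
(4) = s^2 + s + 1/4
(5) = t^4 - 6*t^3 + 9*t^2 - 4*t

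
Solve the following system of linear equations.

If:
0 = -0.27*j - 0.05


Then:
j = -0.19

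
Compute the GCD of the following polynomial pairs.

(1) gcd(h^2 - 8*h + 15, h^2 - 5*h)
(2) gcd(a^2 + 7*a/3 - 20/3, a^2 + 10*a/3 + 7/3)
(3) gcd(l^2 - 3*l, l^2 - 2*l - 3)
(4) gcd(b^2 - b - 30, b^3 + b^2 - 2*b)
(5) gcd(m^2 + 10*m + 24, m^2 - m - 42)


(1) = h - 5
(2) = 1
(3) = l - 3
(4) = gcd((b - 6)*(b + 5), b*(b - 1)*(b + 2)) = 1
(5) = m + 6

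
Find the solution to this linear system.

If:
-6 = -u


Then:
u = 6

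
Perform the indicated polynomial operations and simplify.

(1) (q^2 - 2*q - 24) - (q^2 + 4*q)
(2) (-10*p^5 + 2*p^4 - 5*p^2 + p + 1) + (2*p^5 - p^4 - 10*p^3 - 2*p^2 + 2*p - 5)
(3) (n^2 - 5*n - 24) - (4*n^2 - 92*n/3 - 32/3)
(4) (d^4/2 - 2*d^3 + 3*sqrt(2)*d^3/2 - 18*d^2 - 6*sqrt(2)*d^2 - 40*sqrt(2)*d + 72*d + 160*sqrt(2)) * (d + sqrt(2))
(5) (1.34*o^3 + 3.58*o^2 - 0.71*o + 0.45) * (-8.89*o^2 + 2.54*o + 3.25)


(1) = -6*q - 24
(2) = -8*p^5 + p^4 - 10*p^3 - 7*p^2 + 3*p - 4
(3) = -3*n^2 + 77*n/3 - 40/3
(4) = d^5/2 - 2*d^4 + 2*sqrt(2)*d^4 - 15*d^3 - 8*sqrt(2)*d^3 - 58*sqrt(2)*d^2 + 60*d^2 - 80*d + 232*sqrt(2)*d + 320
(5) = -11.9126*o^5 - 28.4226*o^4 + 19.7601*o^3 + 5.8311*o^2 - 1.1645*o + 1.4625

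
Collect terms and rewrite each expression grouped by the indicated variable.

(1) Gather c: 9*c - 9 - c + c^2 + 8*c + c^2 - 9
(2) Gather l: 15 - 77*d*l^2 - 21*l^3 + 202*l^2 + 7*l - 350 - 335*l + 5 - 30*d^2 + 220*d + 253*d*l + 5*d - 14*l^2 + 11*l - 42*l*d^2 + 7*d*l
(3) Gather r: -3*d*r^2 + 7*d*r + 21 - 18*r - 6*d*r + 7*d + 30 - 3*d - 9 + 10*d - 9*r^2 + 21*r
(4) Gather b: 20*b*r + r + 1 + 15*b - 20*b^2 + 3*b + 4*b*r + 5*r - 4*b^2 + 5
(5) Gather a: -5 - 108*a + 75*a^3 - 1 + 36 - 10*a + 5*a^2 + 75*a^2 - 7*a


(1) = 2*c^2 + 16*c - 18
(2) = -30*d^2 + 225*d - 21*l^3 + l^2*(188 - 77*d) + l*(-42*d^2 + 260*d - 317) - 330
(3) = 14*d + r^2*(-3*d - 9) + r*(d + 3) + 42
(4) = -24*b^2 + b*(24*r + 18) + 6*r + 6
(5) = 75*a^3 + 80*a^2 - 125*a + 30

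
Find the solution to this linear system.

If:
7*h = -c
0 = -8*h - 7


Then:
c = 49/8
h = -7/8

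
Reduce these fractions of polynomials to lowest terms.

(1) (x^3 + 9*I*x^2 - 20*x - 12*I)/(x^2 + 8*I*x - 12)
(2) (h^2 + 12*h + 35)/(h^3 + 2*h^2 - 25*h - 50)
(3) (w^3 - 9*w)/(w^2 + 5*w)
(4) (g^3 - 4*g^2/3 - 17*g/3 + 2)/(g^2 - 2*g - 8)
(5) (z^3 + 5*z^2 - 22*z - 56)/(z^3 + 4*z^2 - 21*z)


(1) = x + I
(2) = (h + 7)/(h^2 - 3*h - 10)
(3) = (w^2 - 9)/(w + 5)
(4) = (3*g^2 - 10*g + 3)/(3*g - 12)
(5) = (z^2 - 2*z - 8)/(z^2 - 3*z)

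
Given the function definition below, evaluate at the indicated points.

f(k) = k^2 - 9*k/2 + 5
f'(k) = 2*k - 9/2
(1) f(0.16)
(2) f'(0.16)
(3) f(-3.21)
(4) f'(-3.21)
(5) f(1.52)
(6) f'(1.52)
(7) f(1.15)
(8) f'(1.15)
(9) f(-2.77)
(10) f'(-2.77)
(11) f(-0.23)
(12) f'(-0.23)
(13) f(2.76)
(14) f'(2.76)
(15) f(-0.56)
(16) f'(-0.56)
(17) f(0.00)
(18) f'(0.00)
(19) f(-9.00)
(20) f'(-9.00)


(1) = 4.31
(2) = -4.18
(3) = 29.75
(4) = -10.92
(5) = 0.47
(6) = -1.46
(7) = 1.15
(8) = -2.20
(9) = 25.14
(10) = -10.04
(11) = 6.09
(12) = -4.96
(13) = 0.20
(14) = 1.02
(15) = 7.83
(16) = -5.62
(17) = 5.00
(18) = -4.50
(19) = 126.50
(20) = -22.50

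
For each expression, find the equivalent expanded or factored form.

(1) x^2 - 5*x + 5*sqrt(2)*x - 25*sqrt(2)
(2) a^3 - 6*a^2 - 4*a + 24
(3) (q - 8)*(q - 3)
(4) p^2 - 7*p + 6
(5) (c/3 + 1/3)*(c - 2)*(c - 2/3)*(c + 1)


(1) = (x - 5)*(x + 5*sqrt(2))
(2) = (a - 6)*(a - 2)*(a + 2)
(3) = q^2 - 11*q + 24
(4) = (p - 6)*(p - 1)
(5) = c^4/3 - 2*c^3/9 - c^2 + 4/9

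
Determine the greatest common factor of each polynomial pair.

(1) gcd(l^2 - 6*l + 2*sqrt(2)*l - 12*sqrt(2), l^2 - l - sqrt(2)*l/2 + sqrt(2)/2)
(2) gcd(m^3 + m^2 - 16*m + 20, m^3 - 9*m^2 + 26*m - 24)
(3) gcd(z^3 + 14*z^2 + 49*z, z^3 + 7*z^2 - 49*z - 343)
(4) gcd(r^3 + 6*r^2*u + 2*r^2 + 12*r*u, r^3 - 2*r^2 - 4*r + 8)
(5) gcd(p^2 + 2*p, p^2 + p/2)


(1) = gcd((l - 6)*(l + 2*sqrt(2)), (l - 1)*(l - sqrt(2)/2)) = 1
(2) = m - 2
(3) = gcd(z*(z + 7)^2, (z - 7)*(z + 7)^2) = z^2 + 14*z + 49
(4) = gcd(r*(r + 2)*(r + 6*u), (r - 2)^2*(r + 2)) = r + 2
(5) = gcd(p*(p + 2), p*(p + 1/2)) = p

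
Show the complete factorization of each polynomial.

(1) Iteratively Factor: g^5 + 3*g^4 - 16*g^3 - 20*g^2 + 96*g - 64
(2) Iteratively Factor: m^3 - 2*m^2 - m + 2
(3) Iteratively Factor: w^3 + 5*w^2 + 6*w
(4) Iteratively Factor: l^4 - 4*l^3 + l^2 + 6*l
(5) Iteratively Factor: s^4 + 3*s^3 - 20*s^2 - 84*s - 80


(1) = (g + 4)*(g^4 - g^3 - 12*g^2 + 28*g - 16) = (g - 2)*(g + 4)*(g^3 + g^2 - 10*g + 8) = (g - 2)*(g - 1)*(g + 4)*(g^2 + 2*g - 8) = (g - 2)*(g - 1)*(g + 4)^2*(g - 2)
(2) = (m + 1)*(m^2 - 3*m + 2) = (m - 2)*(m + 1)*(m - 1)
(3) = (w + 2)*(w^2 + 3*w) = w*(w + 2)*(w + 3)
(4) = (l + 1)*(l^3 - 5*l^2 + 6*l) = (l - 2)*(l + 1)*(l^2 - 3*l) = l*(l - 2)*(l + 1)*(l - 3)
(5) = (s - 5)*(s^3 + 8*s^2 + 20*s + 16) = (s - 5)*(s + 2)*(s^2 + 6*s + 8) = (s - 5)*(s + 2)^2*(s + 4)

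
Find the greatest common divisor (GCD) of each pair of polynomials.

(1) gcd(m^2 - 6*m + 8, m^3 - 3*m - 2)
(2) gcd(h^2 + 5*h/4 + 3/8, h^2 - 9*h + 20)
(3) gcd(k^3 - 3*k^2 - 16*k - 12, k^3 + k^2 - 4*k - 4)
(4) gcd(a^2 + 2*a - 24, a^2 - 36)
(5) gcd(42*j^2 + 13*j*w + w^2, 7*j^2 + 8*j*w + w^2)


(1) = m - 2
(2) = 1
(3) = k^2 + 3*k + 2
(4) = gcd((a - 4)*(a + 6), (a - 6)*(a + 6)) = a + 6
(5) = gcd((6*j + w)*(7*j + w), (j + w)*(7*j + w)) = 7*j + w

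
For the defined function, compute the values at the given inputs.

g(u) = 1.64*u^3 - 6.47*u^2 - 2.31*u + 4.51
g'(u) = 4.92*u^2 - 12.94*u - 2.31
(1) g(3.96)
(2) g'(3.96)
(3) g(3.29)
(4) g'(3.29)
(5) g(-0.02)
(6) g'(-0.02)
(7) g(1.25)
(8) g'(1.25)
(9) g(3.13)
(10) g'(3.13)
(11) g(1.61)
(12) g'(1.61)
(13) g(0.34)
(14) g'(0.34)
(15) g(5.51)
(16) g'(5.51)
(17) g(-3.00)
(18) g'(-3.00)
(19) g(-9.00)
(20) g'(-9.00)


(1) = -4.25
(2) = 23.60
(3) = -14.72
(4) = 8.37
(5) = 4.55
(6) = -2.05
(7) = -5.28
(8) = -10.80
(9) = -15.82
(10) = 5.39
(11) = -9.14
(12) = -10.39
(13) = 3.04
(14) = -6.14
(15) = 69.70
(16) = 75.76
(17) = -91.07
(18) = 80.79
(19) = -1694.33
(20) = 512.67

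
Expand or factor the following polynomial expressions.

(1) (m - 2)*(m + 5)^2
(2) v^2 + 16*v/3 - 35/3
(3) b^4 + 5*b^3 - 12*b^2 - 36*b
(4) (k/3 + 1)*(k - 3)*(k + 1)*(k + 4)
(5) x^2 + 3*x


(1) = m^3 + 8*m^2 + 5*m - 50
(2) = (v - 5/3)*(v + 7)
(3) = b*(b - 3)*(b + 2)*(b + 6)
(4) = k^4/3 + 5*k^3/3 - 5*k^2/3 - 15*k - 12
(5) = x*(x + 3)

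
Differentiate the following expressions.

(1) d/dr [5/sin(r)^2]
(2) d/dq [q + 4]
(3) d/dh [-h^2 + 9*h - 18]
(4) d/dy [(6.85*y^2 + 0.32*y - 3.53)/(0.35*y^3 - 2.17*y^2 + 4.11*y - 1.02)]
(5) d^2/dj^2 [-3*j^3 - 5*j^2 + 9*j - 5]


(1) = -10*cos(r)/sin(r)^3
(2) = 1
(3) = 9 - 2*h
(4) = (-2.3975*y^4 - 0.224*y^3 + 32.5544*y^2 - 29.2942*y + 14.1819)/(0.1225*y^6 - 1.519*y^5 + 7.5859*y^4 - 18.5514*y^3 + 21.3189*y^2 - 8.3844*y + 1.0404)
(5) = -18*j - 10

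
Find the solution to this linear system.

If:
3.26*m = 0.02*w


Then:
m = 0.00613496932515337*w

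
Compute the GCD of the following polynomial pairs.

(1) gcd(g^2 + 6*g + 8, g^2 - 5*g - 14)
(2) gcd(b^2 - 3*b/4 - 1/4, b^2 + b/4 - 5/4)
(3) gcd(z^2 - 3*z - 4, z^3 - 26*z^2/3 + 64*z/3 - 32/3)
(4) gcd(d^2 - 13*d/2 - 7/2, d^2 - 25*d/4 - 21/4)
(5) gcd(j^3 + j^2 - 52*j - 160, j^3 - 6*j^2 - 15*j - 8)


(1) = gcd((g + 2)*(g + 4), (g - 7)*(g + 2)) = g + 2
(2) = gcd((b - 1)*(b + 1/4), (b - 1)*(b + 5/4)) = b - 1
(3) = z - 4
(4) = gcd((d - 7)*(d + 1/2), (d - 7)*(d + 3/4)) = d - 7
(5) = j - 8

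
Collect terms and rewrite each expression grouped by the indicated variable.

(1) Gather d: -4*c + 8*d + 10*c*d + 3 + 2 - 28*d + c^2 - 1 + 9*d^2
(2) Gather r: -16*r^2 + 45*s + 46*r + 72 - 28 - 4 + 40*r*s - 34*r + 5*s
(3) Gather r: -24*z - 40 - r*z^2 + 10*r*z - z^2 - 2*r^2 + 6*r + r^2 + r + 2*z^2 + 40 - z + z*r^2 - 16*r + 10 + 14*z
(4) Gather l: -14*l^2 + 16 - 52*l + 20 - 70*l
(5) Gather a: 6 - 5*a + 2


(1) = c^2 - 4*c + 9*d^2 + d*(10*c - 20) + 4
(2) = -16*r^2 + r*(40*s + 12) + 50*s + 40
(3) = r^2*(z - 1) + r*(-z^2 + 10*z - 9) + z^2 - 11*z + 10
(4) = -14*l^2 - 122*l + 36
(5) = 8 - 5*a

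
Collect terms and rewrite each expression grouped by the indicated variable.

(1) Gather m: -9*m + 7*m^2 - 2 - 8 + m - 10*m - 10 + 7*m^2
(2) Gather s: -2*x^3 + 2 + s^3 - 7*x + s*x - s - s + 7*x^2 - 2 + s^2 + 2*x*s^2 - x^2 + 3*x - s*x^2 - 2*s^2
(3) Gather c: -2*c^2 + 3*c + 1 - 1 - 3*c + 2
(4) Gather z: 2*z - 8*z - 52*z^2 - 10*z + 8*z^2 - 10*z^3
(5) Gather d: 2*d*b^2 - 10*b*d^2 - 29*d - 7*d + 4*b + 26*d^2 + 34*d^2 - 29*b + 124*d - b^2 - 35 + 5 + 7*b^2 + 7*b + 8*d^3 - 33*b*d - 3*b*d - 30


(1) = 14*m^2 - 18*m - 20
(2) = s^3 + s^2*(2*x - 1) + s*(-x^2 + x - 2) - 2*x^3 + 6*x^2 - 4*x
(3) = 2 - 2*c^2
(4) = -10*z^3 - 44*z^2 - 16*z
(5) = 6*b^2 - 18*b + 8*d^3 + d^2*(60 - 10*b) + d*(2*b^2 - 36*b + 88) - 60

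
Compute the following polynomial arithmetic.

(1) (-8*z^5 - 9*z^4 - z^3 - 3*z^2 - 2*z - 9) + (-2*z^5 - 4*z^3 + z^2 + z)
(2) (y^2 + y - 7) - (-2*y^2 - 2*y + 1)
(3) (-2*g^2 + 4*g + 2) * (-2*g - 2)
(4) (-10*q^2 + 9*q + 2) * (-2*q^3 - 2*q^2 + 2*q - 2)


(1) = -10*z^5 - 9*z^4 - 5*z^3 - 2*z^2 - z - 9
(2) = 3*y^2 + 3*y - 8
(3) = 4*g^3 - 4*g^2 - 12*g - 4
(4) = 20*q^5 + 2*q^4 - 42*q^3 + 34*q^2 - 14*q - 4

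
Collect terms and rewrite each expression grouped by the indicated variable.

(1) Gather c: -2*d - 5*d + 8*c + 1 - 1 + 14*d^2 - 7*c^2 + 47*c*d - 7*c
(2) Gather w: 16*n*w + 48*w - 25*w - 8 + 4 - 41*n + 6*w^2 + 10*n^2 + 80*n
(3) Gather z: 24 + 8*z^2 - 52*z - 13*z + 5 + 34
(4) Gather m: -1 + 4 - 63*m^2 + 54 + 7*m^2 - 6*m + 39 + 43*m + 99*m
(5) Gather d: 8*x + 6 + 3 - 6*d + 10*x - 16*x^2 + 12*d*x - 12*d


(1) = -7*c^2 + c*(47*d + 1) + 14*d^2 - 7*d
(2) = 10*n^2 + 39*n + 6*w^2 + w*(16*n + 23) - 4
(3) = 8*z^2 - 65*z + 63
(4) = -56*m^2 + 136*m + 96
(5) = d*(12*x - 18) - 16*x^2 + 18*x + 9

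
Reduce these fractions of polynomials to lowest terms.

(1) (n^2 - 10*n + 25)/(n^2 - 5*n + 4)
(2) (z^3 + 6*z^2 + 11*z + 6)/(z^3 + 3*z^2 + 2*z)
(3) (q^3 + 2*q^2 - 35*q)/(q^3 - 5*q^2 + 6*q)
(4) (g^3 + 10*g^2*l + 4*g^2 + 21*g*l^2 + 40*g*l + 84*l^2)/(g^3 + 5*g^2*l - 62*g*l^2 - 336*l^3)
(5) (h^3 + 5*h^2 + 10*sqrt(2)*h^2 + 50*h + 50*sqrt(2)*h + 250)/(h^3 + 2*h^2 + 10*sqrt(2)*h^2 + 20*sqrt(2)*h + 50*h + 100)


(1) = (n^2 - 10*n + 25)/(n^2 - 5*n + 4)
(2) = (z + 3)/z
(3) = (q^2 + 2*q - 35)/(q^2 - 5*q + 6)
(4) = (g^2 + 3*g*l + 4*g + 12*l)/(g^2 - 2*g*l - 48*l^2)
(5) = (h + 5)/(h + 2)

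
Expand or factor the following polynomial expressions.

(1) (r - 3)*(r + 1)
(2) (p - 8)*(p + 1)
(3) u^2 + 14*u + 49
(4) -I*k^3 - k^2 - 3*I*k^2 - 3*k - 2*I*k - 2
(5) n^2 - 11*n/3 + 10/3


(1) = r^2 - 2*r - 3
(2) = p^2 - 7*p - 8
(3) = (u + 7)^2
(4) = (k + 2)*(k - I)*(-I*k - I)
(5) = (n - 2)*(n - 5/3)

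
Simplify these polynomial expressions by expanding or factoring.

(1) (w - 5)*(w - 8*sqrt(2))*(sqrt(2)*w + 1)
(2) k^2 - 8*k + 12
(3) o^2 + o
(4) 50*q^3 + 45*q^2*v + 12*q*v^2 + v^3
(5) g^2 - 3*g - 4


(1) = sqrt(2)*w^3 - 15*w^2 - 5*sqrt(2)*w^2 - 8*sqrt(2)*w + 75*w + 40*sqrt(2)
(2) = (k - 6)*(k - 2)
(3) = o*(o + 1)
(4) = (2*q + v)*(5*q + v)^2
(5) = (g - 4)*(g + 1)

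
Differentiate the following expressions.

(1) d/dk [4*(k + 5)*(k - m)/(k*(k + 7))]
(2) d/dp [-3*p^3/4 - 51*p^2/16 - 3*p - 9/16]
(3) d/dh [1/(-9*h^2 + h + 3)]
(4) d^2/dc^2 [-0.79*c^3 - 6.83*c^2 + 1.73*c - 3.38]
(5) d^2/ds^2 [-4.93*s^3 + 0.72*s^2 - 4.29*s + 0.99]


(1) = 4*(k^2*m + 2*k^2 + 10*k*m + 35*m)/(k^2*(k^2 + 14*k + 49))
(2) = -9*p^2/4 - 51*p/8 - 3
(3) = (18*h - 1)/(-9*h^2 + h + 3)^2
(4) = -4.74*c - 13.66
(5) = 1.44 - 29.58*s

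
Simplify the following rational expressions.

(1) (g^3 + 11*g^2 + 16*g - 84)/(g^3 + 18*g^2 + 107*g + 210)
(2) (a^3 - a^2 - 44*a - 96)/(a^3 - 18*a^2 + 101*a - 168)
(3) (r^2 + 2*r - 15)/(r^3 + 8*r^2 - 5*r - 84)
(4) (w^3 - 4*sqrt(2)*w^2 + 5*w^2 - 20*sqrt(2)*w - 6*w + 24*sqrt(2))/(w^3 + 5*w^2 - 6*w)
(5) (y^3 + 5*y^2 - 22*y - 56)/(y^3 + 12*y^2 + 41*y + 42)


(1) = (g - 2)/(g + 5)
(2) = (a^2 + 7*a + 12)/(a^2 - 10*a + 21)
(3) = (r + 5)/(r^2 + 11*r + 28)
(4) = (w - 4*sqrt(2))/w
(5) = (y - 4)/(y + 3)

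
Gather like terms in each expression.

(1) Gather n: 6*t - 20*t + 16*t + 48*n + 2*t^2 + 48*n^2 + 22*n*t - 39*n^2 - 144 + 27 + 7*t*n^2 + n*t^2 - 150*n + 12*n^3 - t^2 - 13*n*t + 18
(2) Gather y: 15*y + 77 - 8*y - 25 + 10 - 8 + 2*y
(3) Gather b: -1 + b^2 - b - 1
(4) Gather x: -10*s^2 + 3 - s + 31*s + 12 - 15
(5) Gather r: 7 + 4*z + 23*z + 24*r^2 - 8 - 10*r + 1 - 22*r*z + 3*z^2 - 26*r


(1) = 12*n^3 + n^2*(7*t + 9) + n*(t^2 + 9*t - 102) + t^2 + 2*t - 99
(2) = 9*y + 54
(3) = b^2 - b - 2
(4) = -10*s^2 + 30*s
(5) = 24*r^2 + r*(-22*z - 36) + 3*z^2 + 27*z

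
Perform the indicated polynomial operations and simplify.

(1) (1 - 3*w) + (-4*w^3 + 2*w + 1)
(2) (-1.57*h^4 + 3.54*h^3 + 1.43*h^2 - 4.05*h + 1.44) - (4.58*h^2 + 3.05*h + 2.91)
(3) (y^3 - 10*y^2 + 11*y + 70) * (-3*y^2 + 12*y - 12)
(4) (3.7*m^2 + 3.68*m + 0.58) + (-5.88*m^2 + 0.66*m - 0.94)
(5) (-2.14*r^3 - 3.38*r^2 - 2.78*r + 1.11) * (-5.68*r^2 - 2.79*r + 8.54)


(1) = -4*w^3 - w + 2
(2) = -1.57*h^4 + 3.54*h^3 - 3.15*h^2 - 7.1*h - 1.47
(3) = -3*y^5 + 42*y^4 - 165*y^3 + 42*y^2 + 708*y - 840
(4) = -2.18*m^2 + 4.34*m - 0.36
(5) = 12.1552*r^5 + 25.169*r^4 + 6.945*r^3 - 27.4138*r^2 - 26.8381*r + 9.4794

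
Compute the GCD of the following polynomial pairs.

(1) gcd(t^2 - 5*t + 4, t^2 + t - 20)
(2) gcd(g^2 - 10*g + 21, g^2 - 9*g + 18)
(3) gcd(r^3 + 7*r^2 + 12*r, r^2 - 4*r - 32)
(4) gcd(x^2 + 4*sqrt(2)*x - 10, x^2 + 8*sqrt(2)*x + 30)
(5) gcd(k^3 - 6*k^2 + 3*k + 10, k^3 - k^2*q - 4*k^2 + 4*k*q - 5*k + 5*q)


(1) = gcd((t - 4)*(t - 1), (t - 4)*(t + 5)) = t - 4
(2) = gcd((g - 7)*(g - 3), (g - 6)*(g - 3)) = g - 3
(3) = r + 4
(4) = gcd((x - sqrt(2))*(x + 5*sqrt(2)), (x + 3*sqrt(2))*(x + 5*sqrt(2))) = x + 5*sqrt(2)
(5) = k^2 - 4*k - 5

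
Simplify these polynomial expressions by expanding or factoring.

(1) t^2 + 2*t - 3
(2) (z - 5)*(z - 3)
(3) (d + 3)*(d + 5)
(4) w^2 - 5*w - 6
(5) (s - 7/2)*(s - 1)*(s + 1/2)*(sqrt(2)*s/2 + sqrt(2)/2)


(1) = (t - 1)*(t + 3)
(2) = z^2 - 8*z + 15
(3) = d^2 + 8*d + 15
(4) = (w - 6)*(w + 1)
(5) = sqrt(2)*s^4/2 - 3*sqrt(2)*s^3/2 - 11*sqrt(2)*s^2/8 + 3*sqrt(2)*s/2 + 7*sqrt(2)/8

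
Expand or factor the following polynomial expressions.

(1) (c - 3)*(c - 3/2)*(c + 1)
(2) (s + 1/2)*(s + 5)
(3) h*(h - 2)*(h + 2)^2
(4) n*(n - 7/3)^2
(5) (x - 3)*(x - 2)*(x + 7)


(1) = c^3 - 7*c^2/2 + 9/2
(2) = s^2 + 11*s/2 + 5/2
(3) = h^4 + 2*h^3 - 4*h^2 - 8*h
(4) = n^3 - 14*n^2/3 + 49*n/9
(5) = x^3 + 2*x^2 - 29*x + 42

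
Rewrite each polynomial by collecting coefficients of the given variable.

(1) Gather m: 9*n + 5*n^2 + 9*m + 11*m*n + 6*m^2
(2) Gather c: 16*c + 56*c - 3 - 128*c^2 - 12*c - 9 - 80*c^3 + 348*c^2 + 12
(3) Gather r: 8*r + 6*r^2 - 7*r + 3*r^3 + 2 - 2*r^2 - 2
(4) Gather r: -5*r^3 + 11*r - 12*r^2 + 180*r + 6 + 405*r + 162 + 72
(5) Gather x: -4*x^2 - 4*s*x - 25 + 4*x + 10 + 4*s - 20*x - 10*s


(1) = 6*m^2 + m*(11*n + 9) + 5*n^2 + 9*n
(2) = -80*c^3 + 220*c^2 + 60*c
(3) = 3*r^3 + 4*r^2 + r
(4) = -5*r^3 - 12*r^2 + 596*r + 240
(5) = -6*s - 4*x^2 + x*(-4*s - 16) - 15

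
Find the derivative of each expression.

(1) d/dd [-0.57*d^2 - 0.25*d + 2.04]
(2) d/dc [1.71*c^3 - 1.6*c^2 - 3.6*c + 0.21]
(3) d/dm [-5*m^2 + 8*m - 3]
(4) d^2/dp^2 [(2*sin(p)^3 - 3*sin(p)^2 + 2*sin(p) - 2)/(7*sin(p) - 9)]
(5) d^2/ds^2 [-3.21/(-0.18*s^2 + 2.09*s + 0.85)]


(1) = -1.14*d - 0.25
(2) = 5.13*c^2 - 3.2*c - 3.6
(3) = 8 - 10*m
(4) = (-392*sin(p)^5 + 1533*sin(p)^4 - 1829*sin(p)^3 + 188*sin(p)^2 + 936*sin(p) - 430)/(7*sin(p) - 9)^3
(5) = (0.208008*s^2 - 2.415204*s - 3.21*(0.36*s - 2.09)*(0.72*s - 4.18) - 0.98226)/(-0.18*s^2 + 2.09*s + 0.85)^3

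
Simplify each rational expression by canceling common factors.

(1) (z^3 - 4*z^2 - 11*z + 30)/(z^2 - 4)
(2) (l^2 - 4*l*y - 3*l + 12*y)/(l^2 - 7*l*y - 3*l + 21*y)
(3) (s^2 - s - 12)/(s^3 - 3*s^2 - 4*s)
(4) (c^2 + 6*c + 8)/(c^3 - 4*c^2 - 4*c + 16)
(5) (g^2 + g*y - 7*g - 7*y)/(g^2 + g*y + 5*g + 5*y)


(1) = (z^2 - 2*z - 15)/(z + 2)
(2) = (-l + 4*y)/(-l + 7*y)
(3) = (s + 3)/(s^2 + s)
(4) = (c + 4)/(c^2 - 6*c + 8)
(5) = (g - 7)/(g + 5)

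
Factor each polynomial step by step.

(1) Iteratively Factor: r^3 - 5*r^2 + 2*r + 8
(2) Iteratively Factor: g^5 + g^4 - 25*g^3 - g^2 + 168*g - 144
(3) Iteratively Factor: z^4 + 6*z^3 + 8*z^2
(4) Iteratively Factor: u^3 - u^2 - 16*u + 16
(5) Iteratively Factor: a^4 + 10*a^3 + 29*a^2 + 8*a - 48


(1) = (r - 4)*(r^2 - r - 2) = (r - 4)*(r - 2)*(r + 1)
(2) = (g - 1)*(g^4 + 2*g^3 - 23*g^2 - 24*g + 144) = (g - 1)*(g + 4)*(g^3 - 2*g^2 - 15*g + 36) = (g - 3)*(g - 1)*(g + 4)*(g^2 + g - 12) = (g - 3)^2*(g - 1)*(g + 4)*(g + 4)
(3) = (z + 4)*(z^3 + 2*z^2) = z*(z + 4)*(z^2 + 2*z) = z*(z + 2)*(z + 4)*(z)
(4) = (u - 4)*(u^2 + 3*u - 4) = (u - 4)*(u + 4)*(u - 1)
(5) = (a + 3)*(a^3 + 7*a^2 + 8*a - 16) = (a + 3)*(a + 4)*(a^2 + 3*a - 4) = (a - 1)*(a + 3)*(a + 4)*(a + 4)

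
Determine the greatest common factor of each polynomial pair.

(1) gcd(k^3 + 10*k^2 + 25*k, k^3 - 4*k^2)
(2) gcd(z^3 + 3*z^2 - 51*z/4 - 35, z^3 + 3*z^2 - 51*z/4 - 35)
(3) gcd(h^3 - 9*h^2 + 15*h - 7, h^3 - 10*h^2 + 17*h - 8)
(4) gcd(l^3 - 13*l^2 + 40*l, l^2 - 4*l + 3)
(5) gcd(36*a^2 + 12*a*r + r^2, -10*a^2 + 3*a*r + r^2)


(1) = k
(2) = z^3 + 3*z^2 - 51*z/4 - 35
(3) = h^2 - 2*h + 1
(4) = gcd(l*(l - 8)*(l - 5), (l - 3)*(l - 1)) = 1
(5) = 1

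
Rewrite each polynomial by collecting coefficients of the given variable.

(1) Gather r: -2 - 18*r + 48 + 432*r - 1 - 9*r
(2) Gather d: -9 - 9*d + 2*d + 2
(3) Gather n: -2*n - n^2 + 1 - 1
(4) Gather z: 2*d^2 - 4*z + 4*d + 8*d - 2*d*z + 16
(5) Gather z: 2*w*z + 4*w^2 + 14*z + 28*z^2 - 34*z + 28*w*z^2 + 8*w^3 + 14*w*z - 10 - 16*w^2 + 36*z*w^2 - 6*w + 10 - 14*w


(1) = 405*r + 45
(2) = -7*d - 7
(3) = -n^2 - 2*n
(4) = 2*d^2 + 12*d + z*(-2*d - 4) + 16
(5) = 8*w^3 - 12*w^2 - 20*w + z^2*(28*w + 28) + z*(36*w^2 + 16*w - 20)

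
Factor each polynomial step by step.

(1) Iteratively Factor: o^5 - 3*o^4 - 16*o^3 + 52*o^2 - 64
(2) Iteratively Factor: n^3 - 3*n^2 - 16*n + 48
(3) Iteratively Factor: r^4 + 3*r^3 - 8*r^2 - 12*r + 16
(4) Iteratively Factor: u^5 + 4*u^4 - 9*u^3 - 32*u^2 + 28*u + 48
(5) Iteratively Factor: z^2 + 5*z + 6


(1) = (o + 1)*(o^4 - 4*o^3 - 12*o^2 + 64*o - 64) = (o + 1)*(o + 4)*(o^3 - 8*o^2 + 20*o - 16) = (o - 2)*(o + 1)*(o + 4)*(o^2 - 6*o + 8) = (o - 2)^2*(o + 1)*(o + 4)*(o - 4)
(2) = (n + 4)*(n^2 - 7*n + 12) = (n - 3)*(n + 4)*(n - 4)
(3) = (r - 2)*(r^3 + 5*r^2 + 2*r - 8) = (r - 2)*(r - 1)*(r^2 + 6*r + 8) = (r - 2)*(r - 1)*(r + 4)*(r + 2)
(4) = (u - 2)*(u^4 + 6*u^3 + 3*u^2 - 26*u - 24) = (u - 2)*(u + 4)*(u^3 + 2*u^2 - 5*u - 6) = (u - 2)*(u + 3)*(u + 4)*(u^2 - u - 2) = (u - 2)^2*(u + 3)*(u + 4)*(u + 1)
(5) = (z + 3)*(z + 2)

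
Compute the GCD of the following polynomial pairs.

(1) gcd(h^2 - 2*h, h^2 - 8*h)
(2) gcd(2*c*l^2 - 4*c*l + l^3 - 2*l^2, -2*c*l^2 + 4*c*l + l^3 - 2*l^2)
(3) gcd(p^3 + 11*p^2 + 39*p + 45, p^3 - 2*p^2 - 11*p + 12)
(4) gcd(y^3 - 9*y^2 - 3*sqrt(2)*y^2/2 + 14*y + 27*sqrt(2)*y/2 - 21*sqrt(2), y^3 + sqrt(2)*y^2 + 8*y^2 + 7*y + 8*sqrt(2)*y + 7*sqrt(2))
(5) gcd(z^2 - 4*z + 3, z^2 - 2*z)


(1) = gcd(h*(h - 2), h*(h - 8)) = h
(2) = gcd(l*(2*c + l)*(l - 2), l*(-2*c + l)*(l - 2)) = l^2 - 2*l
(3) = gcd((p + 3)^2*(p + 5), (p - 4)*(p - 1)*(p + 3)) = p + 3
(4) = 1
(5) = 1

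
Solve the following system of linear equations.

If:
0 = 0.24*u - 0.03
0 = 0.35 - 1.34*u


Then:
No Solution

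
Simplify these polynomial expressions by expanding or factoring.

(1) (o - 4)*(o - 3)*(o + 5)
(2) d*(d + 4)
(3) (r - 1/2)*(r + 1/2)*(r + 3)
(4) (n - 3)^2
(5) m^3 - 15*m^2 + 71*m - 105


(1) = o^3 - 2*o^2 - 23*o + 60
(2) = d^2 + 4*d
(3) = r^3 + 3*r^2 - r/4 - 3/4
(4) = n^2 - 6*n + 9
(5) = (m - 7)*(m - 5)*(m - 3)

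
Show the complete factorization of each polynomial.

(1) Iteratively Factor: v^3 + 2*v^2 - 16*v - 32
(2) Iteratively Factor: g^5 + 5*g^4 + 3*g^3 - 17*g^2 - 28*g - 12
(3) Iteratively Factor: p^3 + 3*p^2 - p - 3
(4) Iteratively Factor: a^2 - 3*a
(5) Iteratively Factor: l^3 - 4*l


(1) = (v + 2)*(v^2 - 16) = (v - 4)*(v + 2)*(v + 4)
(2) = (g + 1)*(g^4 + 4*g^3 - g^2 - 16*g - 12) = (g + 1)^2*(g^3 + 3*g^2 - 4*g - 12) = (g + 1)^2*(g + 2)*(g^2 + g - 6) = (g + 1)^2*(g + 2)*(g + 3)*(g - 2)
(3) = (p + 3)*(p^2 - 1) = (p + 1)*(p + 3)*(p - 1)
(4) = (a)*(a - 3)
(5) = (l)*(l^2 - 4) = l*(l - 2)*(l + 2)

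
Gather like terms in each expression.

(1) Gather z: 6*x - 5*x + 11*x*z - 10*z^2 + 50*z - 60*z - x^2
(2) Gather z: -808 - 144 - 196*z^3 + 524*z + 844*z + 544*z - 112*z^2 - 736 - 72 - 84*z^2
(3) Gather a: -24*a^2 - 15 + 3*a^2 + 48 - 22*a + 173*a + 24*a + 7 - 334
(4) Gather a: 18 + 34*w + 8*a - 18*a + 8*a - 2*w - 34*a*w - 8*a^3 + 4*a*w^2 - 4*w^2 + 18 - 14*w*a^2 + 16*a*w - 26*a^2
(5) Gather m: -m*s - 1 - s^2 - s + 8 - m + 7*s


(1) = -x^2 + x - 10*z^2 + z*(11*x - 10)
(2) = -196*z^3 - 196*z^2 + 1912*z - 1760
(3) = -21*a^2 + 175*a - 294
(4) = -8*a^3 + a^2*(-14*w - 26) + a*(4*w^2 - 18*w - 2) - 4*w^2 + 32*w + 36
(5) = m*(-s - 1) - s^2 + 6*s + 7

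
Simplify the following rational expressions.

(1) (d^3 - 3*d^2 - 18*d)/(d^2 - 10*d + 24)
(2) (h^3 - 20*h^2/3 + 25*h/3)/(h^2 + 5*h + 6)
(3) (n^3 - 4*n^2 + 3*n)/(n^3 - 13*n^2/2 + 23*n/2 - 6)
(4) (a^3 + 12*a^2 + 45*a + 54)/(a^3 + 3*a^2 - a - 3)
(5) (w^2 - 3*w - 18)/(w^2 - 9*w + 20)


(1) = (d^2 + 3*d)/(d - 4)
(2) = (3*h^3 - 20*h^2 + 25*h)/(3*h^2 + 15*h + 18)
(3) = (2*n^2 - 6*n)/(2*n^2 - 11*n + 12)
(4) = (a^2 + 9*a + 18)/(a^2 - 1)
(5) = (w^2 - 3*w - 18)/(w^2 - 9*w + 20)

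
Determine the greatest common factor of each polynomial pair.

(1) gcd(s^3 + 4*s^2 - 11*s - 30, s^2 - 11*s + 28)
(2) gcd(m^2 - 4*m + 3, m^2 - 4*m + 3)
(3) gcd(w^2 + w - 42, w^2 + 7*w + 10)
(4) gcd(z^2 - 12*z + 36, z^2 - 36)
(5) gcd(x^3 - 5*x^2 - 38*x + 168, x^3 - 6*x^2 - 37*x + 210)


(1) = 1
(2) = gcd((m - 3)*(m - 1), (m - 3)*(m - 1)) = m^2 - 4*m + 3
(3) = 1
(4) = gcd((z - 6)^2, (z - 6)*(z + 6)) = z - 6
(5) = x^2 - x - 42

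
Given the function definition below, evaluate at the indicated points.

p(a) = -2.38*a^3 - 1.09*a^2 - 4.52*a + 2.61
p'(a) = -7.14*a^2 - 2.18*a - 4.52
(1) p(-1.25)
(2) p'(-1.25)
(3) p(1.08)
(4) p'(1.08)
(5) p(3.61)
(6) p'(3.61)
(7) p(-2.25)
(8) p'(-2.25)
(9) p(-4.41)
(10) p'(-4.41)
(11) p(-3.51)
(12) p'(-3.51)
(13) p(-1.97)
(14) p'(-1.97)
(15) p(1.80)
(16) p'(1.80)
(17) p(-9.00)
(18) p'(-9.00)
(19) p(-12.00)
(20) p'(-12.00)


(1) = 11.21
(2) = -12.95
(3) = -6.54
(4) = -15.20
(5) = -139.88
(6) = -105.44
(7) = 34.37
(8) = -35.76
(9) = 205.47
(10) = -133.77
(11) = 107.97
(12) = -84.83
(13) = 25.48
(14) = -27.94
(15) = -22.94
(16) = -31.58
(17) = 1690.02
(18) = -563.24
(19) = 4012.53
(20) = -1006.52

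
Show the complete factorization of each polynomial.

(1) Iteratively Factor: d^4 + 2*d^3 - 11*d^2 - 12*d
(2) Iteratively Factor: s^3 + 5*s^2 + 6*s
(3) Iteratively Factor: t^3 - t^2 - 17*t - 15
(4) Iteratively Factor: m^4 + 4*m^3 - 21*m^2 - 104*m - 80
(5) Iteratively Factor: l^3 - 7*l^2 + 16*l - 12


(1) = (d - 3)*(d^3 + 5*d^2 + 4*d) = (d - 3)*(d + 4)*(d^2 + d) = d*(d - 3)*(d + 4)*(d + 1)
(2) = (s)*(s^2 + 5*s + 6) = s*(s + 2)*(s + 3)
(3) = (t - 5)*(t^2 + 4*t + 3) = (t - 5)*(t + 3)*(t + 1)
(4) = (m + 4)*(m^3 - 21*m - 20) = (m + 4)^2*(m^2 - 4*m - 5) = (m - 5)*(m + 4)^2*(m + 1)
(5) = (l - 2)*(l^2 - 5*l + 6) = (l - 3)*(l - 2)*(l - 2)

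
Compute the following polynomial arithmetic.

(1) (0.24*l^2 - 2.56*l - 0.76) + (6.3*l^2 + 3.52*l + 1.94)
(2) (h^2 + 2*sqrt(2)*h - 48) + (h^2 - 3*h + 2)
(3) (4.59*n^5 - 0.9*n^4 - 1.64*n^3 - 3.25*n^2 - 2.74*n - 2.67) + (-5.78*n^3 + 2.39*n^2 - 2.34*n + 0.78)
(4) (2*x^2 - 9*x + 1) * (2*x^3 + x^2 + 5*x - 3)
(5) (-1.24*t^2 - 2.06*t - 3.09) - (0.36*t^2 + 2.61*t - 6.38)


(1) = 6.54*l^2 + 0.96*l + 1.18
(2) = 2*h^2 - 3*h + 2*sqrt(2)*h - 46
(3) = 4.59*n^5 - 0.9*n^4 - 7.42*n^3 - 0.86*n^2 - 5.08*n - 1.89
(4) = 4*x^5 - 16*x^4 + 3*x^3 - 50*x^2 + 32*x - 3
(5) = -1.6*t^2 - 4.67*t + 3.29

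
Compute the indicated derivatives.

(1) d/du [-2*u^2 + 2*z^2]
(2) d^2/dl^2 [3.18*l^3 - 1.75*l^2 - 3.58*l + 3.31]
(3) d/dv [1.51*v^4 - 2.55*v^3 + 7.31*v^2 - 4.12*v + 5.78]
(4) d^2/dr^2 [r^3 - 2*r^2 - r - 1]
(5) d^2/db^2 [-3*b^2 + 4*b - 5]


(1) = -4*u
(2) = 19.08*l - 3.5
(3) = 6.04*v^3 - 7.65*v^2 + 14.62*v - 4.12
(4) = 6*r - 4
(5) = -6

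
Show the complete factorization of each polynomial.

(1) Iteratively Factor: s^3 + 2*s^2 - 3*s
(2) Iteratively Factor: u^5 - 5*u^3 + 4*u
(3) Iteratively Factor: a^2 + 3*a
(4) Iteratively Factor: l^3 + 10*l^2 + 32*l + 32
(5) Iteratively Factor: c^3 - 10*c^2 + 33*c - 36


(1) = (s + 3)*(s^2 - s) = (s - 1)*(s + 3)*(s)
(2) = (u - 2)*(u^4 + 2*u^3 - u^2 - 2*u) = (u - 2)*(u + 2)*(u^3 - u) = u*(u - 2)*(u + 2)*(u^2 - 1) = u*(u - 2)*(u + 1)*(u + 2)*(u - 1)
(3) = (a)*(a + 3)
(4) = (l + 4)*(l^2 + 6*l + 8) = (l + 2)*(l + 4)*(l + 4)
(5) = (c - 3)*(c^2 - 7*c + 12) = (c - 4)*(c - 3)*(c - 3)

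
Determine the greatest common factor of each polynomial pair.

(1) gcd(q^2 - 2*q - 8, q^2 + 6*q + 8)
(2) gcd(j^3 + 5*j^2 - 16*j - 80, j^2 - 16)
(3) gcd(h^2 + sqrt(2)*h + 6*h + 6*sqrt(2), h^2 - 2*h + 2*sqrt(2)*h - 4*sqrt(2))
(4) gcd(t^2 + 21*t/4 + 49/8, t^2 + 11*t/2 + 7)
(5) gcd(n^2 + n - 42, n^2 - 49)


(1) = q + 2
(2) = gcd((j - 4)*(j + 4)*(j + 5), (j - 4)*(j + 4)) = j^2 - 16
(3) = gcd((h + 6)*(h + sqrt(2)), (h - 2)*(h + 2*sqrt(2))) = 1
(4) = gcd((t + 7/4)*(t + 7/2), (t + 2)*(t + 7/2)) = t + 7/2
(5) = gcd((n - 6)*(n + 7), (n - 7)*(n + 7)) = n + 7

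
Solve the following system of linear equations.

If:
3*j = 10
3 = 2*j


Then:
No Solution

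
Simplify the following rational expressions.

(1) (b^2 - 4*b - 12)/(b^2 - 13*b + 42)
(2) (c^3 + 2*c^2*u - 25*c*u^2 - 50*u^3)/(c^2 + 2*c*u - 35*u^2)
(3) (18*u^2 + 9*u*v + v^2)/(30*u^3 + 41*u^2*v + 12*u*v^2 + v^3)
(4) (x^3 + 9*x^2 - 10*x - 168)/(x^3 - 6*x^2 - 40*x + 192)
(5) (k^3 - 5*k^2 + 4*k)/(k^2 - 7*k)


(1) = (b + 2)/(b - 7)
(2) = (c^2 + 7*c*u + 10*u^2)/(c + 7*u)
(3) = (3*u + v)/(5*u^2 + 6*u*v + v^2)
(4) = (x + 7)/(x - 8)
(5) = (k^2 - 5*k + 4)/(k - 7)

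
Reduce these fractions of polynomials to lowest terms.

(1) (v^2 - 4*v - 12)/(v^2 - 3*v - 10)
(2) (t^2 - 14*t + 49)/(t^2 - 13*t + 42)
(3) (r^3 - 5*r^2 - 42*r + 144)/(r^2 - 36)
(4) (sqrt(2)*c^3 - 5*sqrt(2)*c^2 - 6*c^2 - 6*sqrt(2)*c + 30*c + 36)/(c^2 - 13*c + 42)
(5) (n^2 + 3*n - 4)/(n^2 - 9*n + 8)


(1) = (v - 6)/(v - 5)
(2) = (t - 7)/(t - 6)
(3) = (r^2 - 11*r + 24)/(r - 6)
(4) = (sqrt(2)*c^2 + c*(-6 + sqrt(2)) - 6)/(c - 7)
(5) = (n + 4)/(n - 8)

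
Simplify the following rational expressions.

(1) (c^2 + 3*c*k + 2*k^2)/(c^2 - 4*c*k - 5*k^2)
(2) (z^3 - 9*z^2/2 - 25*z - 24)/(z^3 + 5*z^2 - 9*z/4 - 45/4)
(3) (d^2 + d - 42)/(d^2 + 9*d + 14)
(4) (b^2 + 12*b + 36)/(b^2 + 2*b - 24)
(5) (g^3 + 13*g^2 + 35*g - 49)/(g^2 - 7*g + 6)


(1) = (c + 2*k)/(c - 5*k)
(2) = (2*z^2 - 12*z - 32)/(2*z^2 + 7*z - 15)
(3) = (d - 6)/(d + 2)
(4) = (b + 6)/(b - 4)
(5) = (g^2 + 14*g + 49)/(g - 6)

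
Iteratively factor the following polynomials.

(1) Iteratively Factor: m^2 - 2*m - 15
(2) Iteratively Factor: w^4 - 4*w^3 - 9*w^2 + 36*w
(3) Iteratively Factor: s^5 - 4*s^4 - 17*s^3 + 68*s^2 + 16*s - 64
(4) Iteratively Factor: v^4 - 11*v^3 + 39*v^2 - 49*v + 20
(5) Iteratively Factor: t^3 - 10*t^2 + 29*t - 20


(1) = (m - 5)*(m + 3)
(2) = (w + 3)*(w^3 - 7*w^2 + 12*w) = w*(w + 3)*(w^2 - 7*w + 12) = w*(w - 4)*(w + 3)*(w - 3)
(3) = (s + 4)*(s^4 - 8*s^3 + 15*s^2 + 8*s - 16) = (s - 4)*(s + 4)*(s^3 - 4*s^2 - s + 4) = (s - 4)*(s + 1)*(s + 4)*(s^2 - 5*s + 4) = (s - 4)*(s - 1)*(s + 1)*(s + 4)*(s - 4)
(4) = (v - 1)*(v^3 - 10*v^2 + 29*v - 20) = (v - 5)*(v - 1)*(v^2 - 5*v + 4) = (v - 5)*(v - 1)^2*(v - 4)
(5) = (t - 5)*(t^2 - 5*t + 4) = (t - 5)*(t - 1)*(t - 4)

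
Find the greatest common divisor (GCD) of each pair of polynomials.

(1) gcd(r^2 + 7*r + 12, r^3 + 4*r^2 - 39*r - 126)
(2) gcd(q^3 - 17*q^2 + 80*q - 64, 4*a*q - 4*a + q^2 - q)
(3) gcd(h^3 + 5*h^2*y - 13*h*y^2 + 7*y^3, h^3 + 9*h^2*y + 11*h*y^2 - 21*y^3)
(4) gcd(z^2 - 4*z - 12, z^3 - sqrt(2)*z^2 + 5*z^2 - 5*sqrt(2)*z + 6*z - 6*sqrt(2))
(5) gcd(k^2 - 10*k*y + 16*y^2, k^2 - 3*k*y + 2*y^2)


(1) = gcd((r + 3)*(r + 4), (r - 6)*(r + 3)*(r + 7)) = r + 3
(2) = gcd((q - 8)^2*(q - 1), (4*a + q)*(q - 1)) = q - 1
(3) = -h^2 - 6*h*y + 7*y^2
(4) = z + 2
(5) = -k + 2*y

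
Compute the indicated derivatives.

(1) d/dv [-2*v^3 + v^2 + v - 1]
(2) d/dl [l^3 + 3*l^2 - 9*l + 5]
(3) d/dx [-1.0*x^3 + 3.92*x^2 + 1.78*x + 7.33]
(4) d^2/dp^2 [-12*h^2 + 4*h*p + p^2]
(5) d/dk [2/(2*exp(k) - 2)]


(1) = -6*v^2 + 2*v + 1
(2) = 3*l^2 + 6*l - 9
(3) = -3.0*x^2 + 7.84*x + 1.78
(4) = 2
(5) = -1/(4*sinh(k/2)^2)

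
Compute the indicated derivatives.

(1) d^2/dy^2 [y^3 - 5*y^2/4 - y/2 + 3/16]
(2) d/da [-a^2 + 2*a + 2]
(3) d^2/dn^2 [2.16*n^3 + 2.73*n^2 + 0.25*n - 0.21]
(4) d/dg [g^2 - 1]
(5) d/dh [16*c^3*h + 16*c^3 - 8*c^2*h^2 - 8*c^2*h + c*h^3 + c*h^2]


(1) = 6*y - 5/2
(2) = 2 - 2*a
(3) = 12.96*n + 5.46
(4) = 2*g
(5) = c*(16*c^2 - 16*c*h - 8*c + 3*h^2 + 2*h)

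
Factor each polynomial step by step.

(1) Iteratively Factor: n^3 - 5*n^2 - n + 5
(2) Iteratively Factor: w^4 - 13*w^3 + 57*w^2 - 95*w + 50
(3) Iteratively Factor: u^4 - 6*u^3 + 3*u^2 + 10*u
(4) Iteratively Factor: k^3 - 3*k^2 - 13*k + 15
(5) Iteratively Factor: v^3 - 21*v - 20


(1) = (n - 5)*(n^2 - 1) = (n - 5)*(n + 1)*(n - 1)
(2) = (w - 5)*(w^3 - 8*w^2 + 17*w - 10) = (w - 5)*(w - 1)*(w^2 - 7*w + 10) = (w - 5)^2*(w - 1)*(w - 2)
(3) = (u - 2)*(u^3 - 4*u^2 - 5*u) = (u - 2)*(u + 1)*(u^2 - 5*u) = u*(u - 2)*(u + 1)*(u - 5)
(4) = (k - 5)*(k^2 + 2*k - 3) = (k - 5)*(k - 1)*(k + 3)
(5) = (v + 4)*(v^2 - 4*v - 5) = (v + 1)*(v + 4)*(v - 5)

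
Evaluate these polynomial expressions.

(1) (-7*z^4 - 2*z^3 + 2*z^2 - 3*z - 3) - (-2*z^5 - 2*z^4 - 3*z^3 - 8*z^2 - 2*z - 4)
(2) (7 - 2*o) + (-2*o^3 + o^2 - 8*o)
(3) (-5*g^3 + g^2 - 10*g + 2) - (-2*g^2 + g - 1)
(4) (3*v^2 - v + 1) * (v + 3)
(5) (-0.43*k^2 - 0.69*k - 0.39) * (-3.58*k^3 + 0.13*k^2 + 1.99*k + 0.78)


(1) = 2*z^5 - 5*z^4 + z^3 + 10*z^2 - z + 1
(2) = -2*o^3 + o^2 - 10*o + 7
(3) = -5*g^3 + 3*g^2 - 11*g + 3
(4) = 3*v^3 + 8*v^2 - 2*v + 3
(5) = 1.5394*k^5 + 2.4143*k^4 + 0.4508*k^3 - 1.7592*k^2 - 1.3143*k - 0.3042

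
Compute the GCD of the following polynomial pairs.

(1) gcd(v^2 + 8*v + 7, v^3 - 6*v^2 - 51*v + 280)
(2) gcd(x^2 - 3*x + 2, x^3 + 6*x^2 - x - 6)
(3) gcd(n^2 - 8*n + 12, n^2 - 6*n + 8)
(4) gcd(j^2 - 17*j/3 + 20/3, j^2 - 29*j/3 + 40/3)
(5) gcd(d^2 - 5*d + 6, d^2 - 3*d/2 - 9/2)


(1) = gcd((v + 1)*(v + 7), (v - 8)*(v - 5)*(v + 7)) = v + 7
(2) = x - 1
(3) = gcd((n - 6)*(n - 2), (n - 4)*(n - 2)) = n - 2
(4) = j - 5/3
(5) = d - 3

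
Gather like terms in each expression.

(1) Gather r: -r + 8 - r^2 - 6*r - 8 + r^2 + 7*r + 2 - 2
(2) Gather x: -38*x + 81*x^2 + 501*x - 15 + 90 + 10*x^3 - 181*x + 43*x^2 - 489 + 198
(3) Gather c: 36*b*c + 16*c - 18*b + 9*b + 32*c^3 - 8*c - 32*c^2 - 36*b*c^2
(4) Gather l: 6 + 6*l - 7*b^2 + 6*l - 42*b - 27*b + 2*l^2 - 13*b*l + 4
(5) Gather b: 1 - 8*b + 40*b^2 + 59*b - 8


(1) = 0
(2) = 10*x^3 + 124*x^2 + 282*x - 216
(3) = -9*b + 32*c^3 + c^2*(-36*b - 32) + c*(36*b + 8)
(4) = -7*b^2 - 69*b + 2*l^2 + l*(12 - 13*b) + 10
(5) = 40*b^2 + 51*b - 7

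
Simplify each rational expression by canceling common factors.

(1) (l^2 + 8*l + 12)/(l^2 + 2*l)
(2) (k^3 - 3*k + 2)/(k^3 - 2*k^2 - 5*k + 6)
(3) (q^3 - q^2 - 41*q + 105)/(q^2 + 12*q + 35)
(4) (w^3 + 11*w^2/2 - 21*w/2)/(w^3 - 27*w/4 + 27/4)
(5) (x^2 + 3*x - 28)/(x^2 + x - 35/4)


(1) = (l + 6)/l
(2) = (k - 1)/(k - 3)
(3) = (q^2 - 8*q + 15)/(q + 5)
(4) = (2*w^2 + 14*w)/(2*w^2 + 3*w - 9)
(5) = (4*x^2 + 12*x - 112)/(4*x^2 + 4*x - 35)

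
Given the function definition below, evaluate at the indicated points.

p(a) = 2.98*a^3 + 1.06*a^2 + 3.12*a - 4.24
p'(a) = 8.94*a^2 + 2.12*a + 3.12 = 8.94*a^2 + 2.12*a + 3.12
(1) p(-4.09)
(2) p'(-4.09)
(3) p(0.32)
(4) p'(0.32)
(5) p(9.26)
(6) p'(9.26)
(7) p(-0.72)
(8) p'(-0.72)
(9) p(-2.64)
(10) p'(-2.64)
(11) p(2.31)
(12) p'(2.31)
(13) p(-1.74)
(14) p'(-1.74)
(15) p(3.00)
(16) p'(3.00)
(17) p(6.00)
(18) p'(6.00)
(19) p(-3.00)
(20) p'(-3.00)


(1) = -203.15
(2) = 144.00
(3) = -3.04
(4) = 4.71
(5) = 2481.73
(6) = 789.33
(7) = -7.05
(8) = 6.23
(9) = -59.92
(10) = 59.83
(11) = 45.36
(12) = 55.72
(13) = -22.16
(14) = 26.50
(15) = 95.12
(16) = 89.94
(17) = 696.32
(18) = 337.68
(19) = -84.52
(20) = 77.22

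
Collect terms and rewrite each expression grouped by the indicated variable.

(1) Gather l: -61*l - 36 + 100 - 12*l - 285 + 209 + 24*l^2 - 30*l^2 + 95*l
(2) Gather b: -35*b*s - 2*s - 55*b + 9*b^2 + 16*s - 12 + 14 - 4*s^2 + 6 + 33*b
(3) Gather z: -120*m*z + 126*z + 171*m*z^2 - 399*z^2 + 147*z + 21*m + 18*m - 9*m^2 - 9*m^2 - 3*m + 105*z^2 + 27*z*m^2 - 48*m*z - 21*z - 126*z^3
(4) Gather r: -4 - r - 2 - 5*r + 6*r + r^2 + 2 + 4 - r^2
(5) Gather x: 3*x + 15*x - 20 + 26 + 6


(1) = -6*l^2 + 22*l - 12
(2) = 9*b^2 + b*(-35*s - 22) - 4*s^2 + 14*s + 8
(3) = -18*m^2 + 36*m - 126*z^3 + z^2*(171*m - 294) + z*(27*m^2 - 168*m + 252)
(4) = 0
(5) = 18*x + 12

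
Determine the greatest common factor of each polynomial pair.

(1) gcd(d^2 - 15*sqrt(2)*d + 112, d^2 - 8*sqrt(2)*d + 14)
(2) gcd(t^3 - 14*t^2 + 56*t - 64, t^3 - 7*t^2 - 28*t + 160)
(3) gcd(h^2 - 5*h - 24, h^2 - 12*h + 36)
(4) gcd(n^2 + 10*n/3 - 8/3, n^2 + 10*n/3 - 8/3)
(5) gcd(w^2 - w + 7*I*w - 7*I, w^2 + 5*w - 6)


(1) = gcd((d - 8*sqrt(2))*(d - 7*sqrt(2)), (d - 7*sqrt(2))*(d - sqrt(2))) = d - 7*sqrt(2)
(2) = t^2 - 12*t + 32
(3) = gcd((h - 8)*(h + 3), (h - 6)^2) = 1
(4) = gcd((n - 2/3)*(n + 4), (n - 2/3)*(n + 4)) = n^2 + 10*n/3 - 8/3
(5) = gcd((w - 1)*(w + 7*I), (w - 1)*(w + 6)) = w - 1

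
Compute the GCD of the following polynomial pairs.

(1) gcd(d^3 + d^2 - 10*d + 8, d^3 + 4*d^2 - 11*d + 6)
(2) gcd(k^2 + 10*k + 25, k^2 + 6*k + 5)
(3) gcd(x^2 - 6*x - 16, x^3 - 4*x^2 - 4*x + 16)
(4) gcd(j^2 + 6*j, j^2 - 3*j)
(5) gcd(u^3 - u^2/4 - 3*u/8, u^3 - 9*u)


(1) = d - 1
(2) = k + 5
(3) = gcd((x - 8)*(x + 2), (x - 4)*(x - 2)*(x + 2)) = x + 2
(4) = gcd(j*(j + 6), j*(j - 3)) = j
(5) = u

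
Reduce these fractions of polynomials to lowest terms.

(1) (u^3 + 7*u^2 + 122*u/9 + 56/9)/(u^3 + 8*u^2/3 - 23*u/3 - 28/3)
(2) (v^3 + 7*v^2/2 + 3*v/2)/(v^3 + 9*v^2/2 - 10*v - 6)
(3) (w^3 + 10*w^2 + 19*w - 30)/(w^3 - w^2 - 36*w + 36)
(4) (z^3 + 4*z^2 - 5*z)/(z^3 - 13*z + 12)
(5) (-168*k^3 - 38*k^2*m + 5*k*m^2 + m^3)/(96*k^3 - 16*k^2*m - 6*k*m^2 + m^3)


(1) = (9*u^2 + 27*u + 14)/(9*u^2 - 12*u - 21)
(2) = (v^2 + 3*v)/(v^2 + 4*v - 12)
(3) = (w + 5)/(w - 6)
(4) = (z^2 + 5*z)/(z^2 + z - 12)
(5) = (-7*k - m)/(4*k - m)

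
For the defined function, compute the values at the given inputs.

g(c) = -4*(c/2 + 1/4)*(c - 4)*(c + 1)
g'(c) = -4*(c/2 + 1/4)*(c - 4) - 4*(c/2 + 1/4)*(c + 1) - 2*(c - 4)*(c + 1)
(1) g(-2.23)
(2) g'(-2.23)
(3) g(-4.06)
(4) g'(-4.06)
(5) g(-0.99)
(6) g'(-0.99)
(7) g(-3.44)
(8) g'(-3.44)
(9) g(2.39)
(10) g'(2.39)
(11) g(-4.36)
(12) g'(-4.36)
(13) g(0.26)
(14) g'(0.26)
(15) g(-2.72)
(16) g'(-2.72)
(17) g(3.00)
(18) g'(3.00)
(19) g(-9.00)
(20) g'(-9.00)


(1) = 26.51
(2) = -41.14
(3) = 175.60
(4) = -128.50
(5) = -0.05
(6) = -4.78
(7) = 106.74
(8) = -94.40
(9) = 31.55
(10) = 0.63
(11) = 216.85
(12) = -146.66
(13) = 7.16
(14) = 13.19
(15) = 51.32
(16) = -60.59
(17) = 28.00
(18) = -13.00
(19) = 1768.00
(20) = -565.00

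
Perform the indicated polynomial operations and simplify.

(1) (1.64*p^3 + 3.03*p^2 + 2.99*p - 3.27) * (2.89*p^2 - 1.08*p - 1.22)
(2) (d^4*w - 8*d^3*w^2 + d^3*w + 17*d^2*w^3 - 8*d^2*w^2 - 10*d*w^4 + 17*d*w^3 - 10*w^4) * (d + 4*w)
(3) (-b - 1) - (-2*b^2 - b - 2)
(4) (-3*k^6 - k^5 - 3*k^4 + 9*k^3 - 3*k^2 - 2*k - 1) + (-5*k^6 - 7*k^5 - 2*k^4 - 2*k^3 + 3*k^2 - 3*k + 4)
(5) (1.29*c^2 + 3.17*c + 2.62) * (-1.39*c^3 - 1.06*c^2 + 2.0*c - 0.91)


(1) = 4.7396*p^5 + 6.9855*p^4 + 3.3679*p^3 - 16.3761*p^2 - 0.1162*p + 3.9894
(2) = d^5*w - 4*d^4*w^2 + d^4*w - 15*d^3*w^3 - 4*d^3*w^2 + 58*d^2*w^4 - 15*d^2*w^3 - 40*d*w^5 + 58*d*w^4 - 40*w^5
(3) = 2*b^2 + 1
(4) = -8*k^6 - 8*k^5 - 5*k^4 + 7*k^3 - 5*k + 3
(5) = -1.7931*c^5 - 5.7737*c^4 - 4.422*c^3 + 2.3889*c^2 + 2.3553*c - 2.3842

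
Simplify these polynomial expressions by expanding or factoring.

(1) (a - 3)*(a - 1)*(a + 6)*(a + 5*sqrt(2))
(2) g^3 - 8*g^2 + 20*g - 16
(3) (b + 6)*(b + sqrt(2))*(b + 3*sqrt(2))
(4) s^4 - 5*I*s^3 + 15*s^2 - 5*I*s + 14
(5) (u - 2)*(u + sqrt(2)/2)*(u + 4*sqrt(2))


(1) = a^4 + 2*a^3 + 5*sqrt(2)*a^3 - 21*a^2 + 10*sqrt(2)*a^2 - 105*sqrt(2)*a + 18*a + 90*sqrt(2)
(2) = (g - 4)*(g - 2)^2
(3) = b^3 + 4*sqrt(2)*b^2 + 6*b^2 + 6*b + 24*sqrt(2)*b + 36
(4) = (s - 7*I)*(s - I)*(s + I)*(s + 2*I)
(5) = u^3 - 2*u^2 + 9*sqrt(2)*u^2/2 - 9*sqrt(2)*u + 4*u - 8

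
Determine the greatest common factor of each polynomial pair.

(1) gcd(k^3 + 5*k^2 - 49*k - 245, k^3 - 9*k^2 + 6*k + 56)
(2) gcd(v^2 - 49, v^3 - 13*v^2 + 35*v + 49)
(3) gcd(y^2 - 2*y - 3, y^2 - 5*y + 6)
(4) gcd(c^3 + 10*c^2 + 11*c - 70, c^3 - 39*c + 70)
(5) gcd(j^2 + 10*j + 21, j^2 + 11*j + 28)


(1) = k - 7
(2) = v - 7
(3) = y - 3
(4) = gcd((c - 2)*(c + 5)*(c + 7), (c - 5)*(c - 2)*(c + 7)) = c^2 + 5*c - 14
(5) = j + 7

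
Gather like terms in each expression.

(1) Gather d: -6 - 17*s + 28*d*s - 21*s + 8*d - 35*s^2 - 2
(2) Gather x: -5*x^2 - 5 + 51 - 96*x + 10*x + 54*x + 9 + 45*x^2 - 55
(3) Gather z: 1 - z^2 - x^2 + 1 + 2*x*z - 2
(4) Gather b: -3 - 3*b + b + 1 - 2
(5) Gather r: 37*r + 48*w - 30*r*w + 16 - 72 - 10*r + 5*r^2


(1) = d*(28*s + 8) - 35*s^2 - 38*s - 8
(2) = 40*x^2 - 32*x
(3) = -x^2 + 2*x*z - z^2
(4) = -2*b - 4
(5) = 5*r^2 + r*(27 - 30*w) + 48*w - 56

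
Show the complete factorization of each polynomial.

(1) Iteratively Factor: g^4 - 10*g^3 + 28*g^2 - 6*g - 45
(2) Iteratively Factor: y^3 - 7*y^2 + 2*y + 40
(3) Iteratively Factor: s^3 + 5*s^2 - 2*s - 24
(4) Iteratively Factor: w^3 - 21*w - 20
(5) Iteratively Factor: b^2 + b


(1) = (g - 3)*(g^3 - 7*g^2 + 7*g + 15) = (g - 3)*(g + 1)*(g^2 - 8*g + 15) = (g - 3)^2*(g + 1)*(g - 5)
(2) = (y - 5)*(y^2 - 2*y - 8) = (y - 5)*(y - 4)*(y + 2)
(3) = (s + 4)*(s^2 + s - 6) = (s - 2)*(s + 4)*(s + 3)
(4) = (w - 5)*(w^2 + 5*w + 4) = (w - 5)*(w + 4)*(w + 1)
(5) = (b)*(b + 1)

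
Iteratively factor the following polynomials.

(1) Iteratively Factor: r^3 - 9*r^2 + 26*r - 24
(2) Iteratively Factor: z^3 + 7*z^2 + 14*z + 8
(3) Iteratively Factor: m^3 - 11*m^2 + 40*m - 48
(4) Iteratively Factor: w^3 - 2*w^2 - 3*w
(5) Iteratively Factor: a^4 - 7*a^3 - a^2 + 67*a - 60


(1) = (r - 2)*(r^2 - 7*r + 12) = (r - 4)*(r - 2)*(r - 3)
(2) = (z + 2)*(z^2 + 5*z + 4) = (z + 2)*(z + 4)*(z + 1)
(3) = (m - 4)*(m^2 - 7*m + 12) = (m - 4)*(m - 3)*(m - 4)
(4) = (w)*(w^2 - 2*w - 3) = w*(w + 1)*(w - 3)
(5) = (a + 3)*(a^3 - 10*a^2 + 29*a - 20) = (a - 4)*(a + 3)*(a^2 - 6*a + 5) = (a - 5)*(a - 4)*(a + 3)*(a - 1)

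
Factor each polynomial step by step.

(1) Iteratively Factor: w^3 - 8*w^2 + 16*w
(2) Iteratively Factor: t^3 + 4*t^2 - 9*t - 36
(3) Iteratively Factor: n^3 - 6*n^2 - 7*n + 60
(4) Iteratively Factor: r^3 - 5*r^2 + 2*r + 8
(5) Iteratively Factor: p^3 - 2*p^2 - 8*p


(1) = (w)*(w^2 - 8*w + 16) = w*(w - 4)*(w - 4)
(2) = (t + 3)*(t^2 + t - 12) = (t - 3)*(t + 3)*(t + 4)
(3) = (n + 3)*(n^2 - 9*n + 20) = (n - 4)*(n + 3)*(n - 5)
(4) = (r + 1)*(r^2 - 6*r + 8) = (r - 2)*(r + 1)*(r - 4)
(5) = (p)*(p^2 - 2*p - 8) = p*(p + 2)*(p - 4)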